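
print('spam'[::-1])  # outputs maps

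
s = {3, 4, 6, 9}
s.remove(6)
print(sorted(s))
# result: [3, 4, 9]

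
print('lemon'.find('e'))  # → 1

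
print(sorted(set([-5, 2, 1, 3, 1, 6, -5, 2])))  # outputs [-5, 1, 2, 3, 6]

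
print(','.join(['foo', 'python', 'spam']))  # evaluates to foo,python,spam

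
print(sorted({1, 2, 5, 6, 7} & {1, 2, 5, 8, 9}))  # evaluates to [1, 2, 5]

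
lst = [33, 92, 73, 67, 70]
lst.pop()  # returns 70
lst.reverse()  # [67, 73, 92, 33]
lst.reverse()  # [33, 92, 73, 67]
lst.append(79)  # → [33, 92, 73, 67, 79]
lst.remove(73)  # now [33, 92, 67, 79]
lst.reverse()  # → [79, 67, 92, 33]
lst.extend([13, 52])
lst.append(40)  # [79, 67, 92, 33, 13, 52, 40]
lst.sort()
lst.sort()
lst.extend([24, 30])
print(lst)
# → [13, 33, 40, 52, 67, 79, 92, 24, 30]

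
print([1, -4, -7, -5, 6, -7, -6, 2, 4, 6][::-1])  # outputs [6, 4, 2, -6, -7, 6, -5, -7, -4, 1]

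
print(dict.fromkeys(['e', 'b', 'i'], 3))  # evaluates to {'e': 3, 'b': 3, 'i': 3}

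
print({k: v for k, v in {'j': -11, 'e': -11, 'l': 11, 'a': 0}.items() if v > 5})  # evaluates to {'l': 11}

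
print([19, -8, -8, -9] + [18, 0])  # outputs [19, -8, -8, -9, 18, 0]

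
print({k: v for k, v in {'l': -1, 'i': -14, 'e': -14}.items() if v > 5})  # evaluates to {}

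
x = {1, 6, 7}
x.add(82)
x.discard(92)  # {1, 6, 7, 82}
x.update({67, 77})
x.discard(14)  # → {1, 6, 7, 67, 77, 82}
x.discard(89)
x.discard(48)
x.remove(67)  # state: {1, 6, 7, 77, 82}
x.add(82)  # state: {1, 6, 7, 77, 82}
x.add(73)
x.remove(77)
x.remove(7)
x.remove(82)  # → {1, 6, 73}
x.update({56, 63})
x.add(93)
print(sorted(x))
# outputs [1, 6, 56, 63, 73, 93]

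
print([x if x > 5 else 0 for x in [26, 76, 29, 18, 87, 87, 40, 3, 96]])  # [26, 76, 29, 18, 87, 87, 40, 0, 96]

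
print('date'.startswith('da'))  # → True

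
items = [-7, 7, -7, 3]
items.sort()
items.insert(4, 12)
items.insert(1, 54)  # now [-7, 54, -7, 3, 7, 12]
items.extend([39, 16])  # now [-7, 54, -7, 3, 7, 12, 39, 16]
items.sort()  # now [-7, -7, 3, 7, 12, 16, 39, 54]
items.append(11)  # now [-7, -7, 3, 7, 12, 16, 39, 54, 11]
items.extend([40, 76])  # [-7, -7, 3, 7, 12, 16, 39, 54, 11, 40, 76]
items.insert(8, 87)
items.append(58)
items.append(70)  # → [-7, -7, 3, 7, 12, 16, 39, 54, 87, 11, 40, 76, 58, 70]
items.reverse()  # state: [70, 58, 76, 40, 11, 87, 54, 39, 16, 12, 7, 3, -7, -7]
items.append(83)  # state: [70, 58, 76, 40, 11, 87, 54, 39, 16, 12, 7, 3, -7, -7, 83]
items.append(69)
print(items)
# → [70, 58, 76, 40, 11, 87, 54, 39, 16, 12, 7, 3, -7, -7, 83, 69]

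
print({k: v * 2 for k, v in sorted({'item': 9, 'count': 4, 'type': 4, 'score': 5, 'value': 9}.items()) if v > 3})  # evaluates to {'count': 8, 'item': 18, 'score': 10, 'type': 8, 'value': 18}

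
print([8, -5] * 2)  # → [8, -5, 8, -5]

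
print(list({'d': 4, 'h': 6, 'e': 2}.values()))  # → [4, 6, 2]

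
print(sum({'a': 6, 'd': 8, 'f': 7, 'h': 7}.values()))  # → 28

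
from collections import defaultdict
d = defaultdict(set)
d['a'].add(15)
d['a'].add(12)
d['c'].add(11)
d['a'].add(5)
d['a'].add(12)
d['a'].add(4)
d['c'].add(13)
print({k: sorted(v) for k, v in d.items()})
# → {'a': [4, 5, 12, 15], 'c': [11, 13]}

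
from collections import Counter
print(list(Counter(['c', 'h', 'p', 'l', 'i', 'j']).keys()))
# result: ['c', 'h', 'p', 'l', 'i', 'j']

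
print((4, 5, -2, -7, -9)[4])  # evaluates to -9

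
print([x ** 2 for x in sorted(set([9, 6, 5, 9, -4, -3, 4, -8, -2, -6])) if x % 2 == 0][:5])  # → [64, 36, 16, 4, 16]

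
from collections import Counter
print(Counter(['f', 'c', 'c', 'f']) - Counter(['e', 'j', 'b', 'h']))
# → Counter({'f': 2, 'c': 2})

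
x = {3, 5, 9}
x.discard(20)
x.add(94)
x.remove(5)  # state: {3, 9, 94}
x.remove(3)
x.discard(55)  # {9, 94}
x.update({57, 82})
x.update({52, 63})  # {9, 52, 57, 63, 82, 94}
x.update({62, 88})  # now {9, 52, 57, 62, 63, 82, 88, 94}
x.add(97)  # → {9, 52, 57, 62, 63, 82, 88, 94, 97}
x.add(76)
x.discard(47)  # {9, 52, 57, 62, 63, 76, 82, 88, 94, 97}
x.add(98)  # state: {9, 52, 57, 62, 63, 76, 82, 88, 94, 97, 98}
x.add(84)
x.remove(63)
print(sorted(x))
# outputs [9, 52, 57, 62, 76, 82, 84, 88, 94, 97, 98]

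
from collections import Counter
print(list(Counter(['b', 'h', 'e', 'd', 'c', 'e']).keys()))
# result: ['b', 'h', 'e', 'd', 'c']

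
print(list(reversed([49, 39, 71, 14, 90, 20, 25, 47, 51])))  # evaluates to [51, 47, 25, 20, 90, 14, 71, 39, 49]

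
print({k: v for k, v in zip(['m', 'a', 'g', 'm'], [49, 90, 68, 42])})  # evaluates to {'m': 42, 'a': 90, 'g': 68}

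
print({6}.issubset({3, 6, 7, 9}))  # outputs True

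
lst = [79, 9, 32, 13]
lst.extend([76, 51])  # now [79, 9, 32, 13, 76, 51]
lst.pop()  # 51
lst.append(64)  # [79, 9, 32, 13, 76, 64]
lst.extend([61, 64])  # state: [79, 9, 32, 13, 76, 64, 61, 64]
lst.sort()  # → [9, 13, 32, 61, 64, 64, 76, 79]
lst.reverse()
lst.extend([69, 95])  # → [79, 76, 64, 64, 61, 32, 13, 9, 69, 95]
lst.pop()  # 95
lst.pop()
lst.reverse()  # [9, 13, 32, 61, 64, 64, 76, 79]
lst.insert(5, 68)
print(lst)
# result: [9, 13, 32, 61, 64, 68, 64, 76, 79]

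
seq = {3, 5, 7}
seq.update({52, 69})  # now {3, 5, 7, 52, 69}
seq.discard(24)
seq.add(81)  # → {3, 5, 7, 52, 69, 81}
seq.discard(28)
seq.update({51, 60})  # {3, 5, 7, 51, 52, 60, 69, 81}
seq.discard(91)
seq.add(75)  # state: {3, 5, 7, 51, 52, 60, 69, 75, 81}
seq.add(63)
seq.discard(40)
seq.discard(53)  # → {3, 5, 7, 51, 52, 60, 63, 69, 75, 81}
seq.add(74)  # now {3, 5, 7, 51, 52, 60, 63, 69, 74, 75, 81}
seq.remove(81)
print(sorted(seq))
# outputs [3, 5, 7, 51, 52, 60, 63, 69, 74, 75]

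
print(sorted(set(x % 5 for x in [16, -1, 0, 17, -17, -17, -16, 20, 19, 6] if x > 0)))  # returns [0, 1, 2, 4]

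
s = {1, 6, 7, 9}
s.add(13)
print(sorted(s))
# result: [1, 6, 7, 9, 13]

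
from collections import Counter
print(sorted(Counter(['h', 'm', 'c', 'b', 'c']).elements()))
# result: ['b', 'c', 'c', 'h', 'm']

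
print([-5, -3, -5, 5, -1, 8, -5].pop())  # -5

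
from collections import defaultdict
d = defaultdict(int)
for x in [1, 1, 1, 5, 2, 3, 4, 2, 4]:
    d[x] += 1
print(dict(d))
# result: {1: 3, 5: 1, 2: 2, 3: 1, 4: 2}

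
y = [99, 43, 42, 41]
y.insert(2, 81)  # [99, 43, 81, 42, 41]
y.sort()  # [41, 42, 43, 81, 99]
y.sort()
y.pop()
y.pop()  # 81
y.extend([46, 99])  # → [41, 42, 43, 46, 99]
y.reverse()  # [99, 46, 43, 42, 41]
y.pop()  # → 41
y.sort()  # [42, 43, 46, 99]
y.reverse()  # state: [99, 46, 43, 42]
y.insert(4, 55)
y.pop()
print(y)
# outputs [99, 46, 43, 42]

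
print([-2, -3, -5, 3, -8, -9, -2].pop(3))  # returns 3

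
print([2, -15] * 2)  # [2, -15, 2, -15]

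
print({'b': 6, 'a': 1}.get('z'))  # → None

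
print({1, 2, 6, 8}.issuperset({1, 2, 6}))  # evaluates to True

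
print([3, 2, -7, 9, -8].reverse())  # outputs None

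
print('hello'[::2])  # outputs hlo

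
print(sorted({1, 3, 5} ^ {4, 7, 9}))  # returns [1, 3, 4, 5, 7, 9]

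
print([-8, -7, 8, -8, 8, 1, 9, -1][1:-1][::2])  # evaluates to [-7, -8, 1]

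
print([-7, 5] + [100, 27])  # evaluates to [-7, 5, 100, 27]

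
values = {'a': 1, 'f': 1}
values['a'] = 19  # {'a': 19, 'f': 1}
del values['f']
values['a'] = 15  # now {'a': 15}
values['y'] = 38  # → {'a': 15, 'y': 38}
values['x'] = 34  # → {'a': 15, 'y': 38, 'x': 34}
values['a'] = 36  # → {'a': 36, 'y': 38, 'x': 34}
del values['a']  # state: {'y': 38, 'x': 34}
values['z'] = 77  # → {'y': 38, 'x': 34, 'z': 77}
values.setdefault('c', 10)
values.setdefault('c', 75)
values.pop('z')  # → 77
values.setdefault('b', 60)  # 60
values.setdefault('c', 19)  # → 10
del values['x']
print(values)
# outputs {'y': 38, 'c': 10, 'b': 60}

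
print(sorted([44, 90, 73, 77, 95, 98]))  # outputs [44, 73, 77, 90, 95, 98]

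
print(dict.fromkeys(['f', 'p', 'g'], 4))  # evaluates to {'f': 4, 'p': 4, 'g': 4}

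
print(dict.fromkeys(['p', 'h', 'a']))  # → {'p': None, 'h': None, 'a': None}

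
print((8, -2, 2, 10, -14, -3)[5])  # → -3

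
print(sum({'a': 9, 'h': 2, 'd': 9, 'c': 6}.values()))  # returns 26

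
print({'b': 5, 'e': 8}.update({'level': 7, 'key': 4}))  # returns None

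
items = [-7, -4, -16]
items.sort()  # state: [-16, -7, -4]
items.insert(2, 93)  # [-16, -7, 93, -4]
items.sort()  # [-16, -7, -4, 93]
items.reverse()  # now [93, -4, -7, -16]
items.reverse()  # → [-16, -7, -4, 93]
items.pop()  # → 93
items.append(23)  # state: [-16, -7, -4, 23]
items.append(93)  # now [-16, -7, -4, 23, 93]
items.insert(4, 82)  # [-16, -7, -4, 23, 82, 93]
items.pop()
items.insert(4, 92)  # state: [-16, -7, -4, 23, 92, 82]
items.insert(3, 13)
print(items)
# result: [-16, -7, -4, 13, 23, 92, 82]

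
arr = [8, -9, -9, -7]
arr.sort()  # [-9, -9, -7, 8]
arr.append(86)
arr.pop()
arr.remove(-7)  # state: [-9, -9, 8]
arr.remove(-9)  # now [-9, 8]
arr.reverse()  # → [8, -9]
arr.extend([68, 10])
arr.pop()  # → 10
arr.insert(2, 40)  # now [8, -9, 40, 68]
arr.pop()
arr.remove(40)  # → [8, -9]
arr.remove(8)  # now [-9]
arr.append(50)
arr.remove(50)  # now [-9]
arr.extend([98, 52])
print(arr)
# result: [-9, 98, 52]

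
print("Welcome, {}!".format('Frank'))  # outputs Welcome, Frank!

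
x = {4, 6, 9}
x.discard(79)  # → {4, 6, 9}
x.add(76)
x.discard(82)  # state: {4, 6, 9, 76}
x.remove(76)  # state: {4, 6, 9}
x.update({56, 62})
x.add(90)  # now {4, 6, 9, 56, 62, 90}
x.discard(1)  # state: {4, 6, 9, 56, 62, 90}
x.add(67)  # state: {4, 6, 9, 56, 62, 67, 90}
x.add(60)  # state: {4, 6, 9, 56, 60, 62, 67, 90}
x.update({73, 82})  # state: {4, 6, 9, 56, 60, 62, 67, 73, 82, 90}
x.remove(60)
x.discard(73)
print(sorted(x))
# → [4, 6, 9, 56, 62, 67, 82, 90]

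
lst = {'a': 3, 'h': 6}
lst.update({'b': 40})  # {'a': 3, 'h': 6, 'b': 40}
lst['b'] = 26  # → {'a': 3, 'h': 6, 'b': 26}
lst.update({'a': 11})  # {'a': 11, 'h': 6, 'b': 26}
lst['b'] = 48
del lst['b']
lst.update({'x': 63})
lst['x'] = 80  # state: {'a': 11, 'h': 6, 'x': 80}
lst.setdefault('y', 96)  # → 96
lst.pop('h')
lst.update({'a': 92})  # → {'a': 92, 'x': 80, 'y': 96}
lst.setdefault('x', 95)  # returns 80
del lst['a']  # {'x': 80, 'y': 96}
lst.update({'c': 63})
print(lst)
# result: {'x': 80, 'y': 96, 'c': 63}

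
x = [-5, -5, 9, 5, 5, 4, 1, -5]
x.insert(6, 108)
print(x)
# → [-5, -5, 9, 5, 5, 4, 108, 1, -5]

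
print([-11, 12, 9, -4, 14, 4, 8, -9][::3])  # [-11, -4, 8]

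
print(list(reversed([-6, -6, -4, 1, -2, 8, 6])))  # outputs [6, 8, -2, 1, -4, -6, -6]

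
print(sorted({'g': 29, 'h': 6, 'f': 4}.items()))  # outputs [('f', 4), ('g', 29), ('h', 6)]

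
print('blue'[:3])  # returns blu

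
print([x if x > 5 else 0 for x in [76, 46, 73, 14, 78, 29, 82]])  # [76, 46, 73, 14, 78, 29, 82]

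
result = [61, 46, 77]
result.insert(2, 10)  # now [61, 46, 10, 77]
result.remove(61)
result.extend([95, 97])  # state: [46, 10, 77, 95, 97]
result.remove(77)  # [46, 10, 95, 97]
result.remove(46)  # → [10, 95, 97]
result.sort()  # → [10, 95, 97]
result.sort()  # [10, 95, 97]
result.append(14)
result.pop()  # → 14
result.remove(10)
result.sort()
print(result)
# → [95, 97]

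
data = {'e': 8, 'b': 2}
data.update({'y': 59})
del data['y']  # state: {'e': 8, 'b': 2}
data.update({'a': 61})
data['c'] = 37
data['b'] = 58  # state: {'e': 8, 'b': 58, 'a': 61, 'c': 37}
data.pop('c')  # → 37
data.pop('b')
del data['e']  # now {'a': 61}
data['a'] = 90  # {'a': 90}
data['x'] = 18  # {'a': 90, 'x': 18}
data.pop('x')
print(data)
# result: {'a': 90}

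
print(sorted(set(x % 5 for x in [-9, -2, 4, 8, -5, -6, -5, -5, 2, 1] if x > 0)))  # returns [1, 2, 3, 4]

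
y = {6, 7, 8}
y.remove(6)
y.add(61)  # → {7, 8, 61}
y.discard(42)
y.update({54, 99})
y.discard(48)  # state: {7, 8, 54, 61, 99}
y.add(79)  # {7, 8, 54, 61, 79, 99}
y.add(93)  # {7, 8, 54, 61, 79, 93, 99}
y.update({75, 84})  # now {7, 8, 54, 61, 75, 79, 84, 93, 99}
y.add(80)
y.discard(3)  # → {7, 8, 54, 61, 75, 79, 80, 84, 93, 99}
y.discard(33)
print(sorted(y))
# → [7, 8, 54, 61, 75, 79, 80, 84, 93, 99]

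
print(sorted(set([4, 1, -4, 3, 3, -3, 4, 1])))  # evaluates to [-4, -3, 1, 3, 4]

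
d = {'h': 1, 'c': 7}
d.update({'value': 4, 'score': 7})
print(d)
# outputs {'h': 1, 'c': 7, 'value': 4, 'score': 7}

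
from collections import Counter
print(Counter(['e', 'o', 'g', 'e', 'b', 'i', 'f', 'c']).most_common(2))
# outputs [('e', 2), ('o', 1)]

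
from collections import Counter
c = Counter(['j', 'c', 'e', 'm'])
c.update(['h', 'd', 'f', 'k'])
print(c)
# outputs Counter({'j': 1, 'c': 1, 'e': 1, 'm': 1, 'h': 1, 'd': 1, 'f': 1, 'k': 1})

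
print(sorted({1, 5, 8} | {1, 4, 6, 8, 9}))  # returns [1, 4, 5, 6, 8, 9]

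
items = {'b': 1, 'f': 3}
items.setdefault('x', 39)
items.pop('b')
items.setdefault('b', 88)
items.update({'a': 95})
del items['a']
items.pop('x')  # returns 39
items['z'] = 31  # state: {'f': 3, 'b': 88, 'z': 31}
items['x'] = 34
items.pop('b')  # 88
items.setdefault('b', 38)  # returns 38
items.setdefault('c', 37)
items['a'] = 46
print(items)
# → {'f': 3, 'z': 31, 'x': 34, 'b': 38, 'c': 37, 'a': 46}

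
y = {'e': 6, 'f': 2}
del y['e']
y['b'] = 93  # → {'f': 2, 'b': 93}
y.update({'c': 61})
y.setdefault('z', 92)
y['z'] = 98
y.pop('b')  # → 93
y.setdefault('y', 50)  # 50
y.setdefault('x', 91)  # 91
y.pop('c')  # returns 61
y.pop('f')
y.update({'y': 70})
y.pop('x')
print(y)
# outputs {'z': 98, 'y': 70}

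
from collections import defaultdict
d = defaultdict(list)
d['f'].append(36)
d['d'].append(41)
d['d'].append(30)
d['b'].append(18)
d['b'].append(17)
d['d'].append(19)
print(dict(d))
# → {'f': [36], 'd': [41, 30, 19], 'b': [18, 17]}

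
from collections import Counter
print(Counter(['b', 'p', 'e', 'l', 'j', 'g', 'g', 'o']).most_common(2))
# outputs [('g', 2), ('b', 1)]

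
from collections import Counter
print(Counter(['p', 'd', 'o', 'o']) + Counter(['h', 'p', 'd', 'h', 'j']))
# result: Counter({'p': 2, 'd': 2, 'o': 2, 'h': 2, 'j': 1})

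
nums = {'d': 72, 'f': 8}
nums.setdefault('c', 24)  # 24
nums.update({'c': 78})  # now {'d': 72, 'f': 8, 'c': 78}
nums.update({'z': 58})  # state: {'d': 72, 'f': 8, 'c': 78, 'z': 58}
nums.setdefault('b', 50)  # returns 50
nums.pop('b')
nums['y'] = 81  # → {'d': 72, 'f': 8, 'c': 78, 'z': 58, 'y': 81}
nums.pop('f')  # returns 8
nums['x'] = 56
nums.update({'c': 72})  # {'d': 72, 'c': 72, 'z': 58, 'y': 81, 'x': 56}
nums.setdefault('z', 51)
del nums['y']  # {'d': 72, 'c': 72, 'z': 58, 'x': 56}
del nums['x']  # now {'d': 72, 'c': 72, 'z': 58}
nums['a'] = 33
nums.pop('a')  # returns 33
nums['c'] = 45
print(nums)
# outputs {'d': 72, 'c': 45, 'z': 58}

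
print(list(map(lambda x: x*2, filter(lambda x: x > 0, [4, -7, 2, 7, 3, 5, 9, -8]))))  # [8, 4, 14, 6, 10, 18]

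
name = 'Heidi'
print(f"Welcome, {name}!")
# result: Welcome, Heidi!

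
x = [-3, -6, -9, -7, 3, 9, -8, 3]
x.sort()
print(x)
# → [-9, -8, -7, -6, -3, 3, 3, 9]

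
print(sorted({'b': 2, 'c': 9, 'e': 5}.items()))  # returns [('b', 2), ('c', 9), ('e', 5)]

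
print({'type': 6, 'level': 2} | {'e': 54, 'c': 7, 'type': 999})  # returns {'type': 999, 'level': 2, 'e': 54, 'c': 7}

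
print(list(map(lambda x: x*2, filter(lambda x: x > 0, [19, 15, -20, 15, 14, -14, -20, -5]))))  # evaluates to [38, 30, 30, 28]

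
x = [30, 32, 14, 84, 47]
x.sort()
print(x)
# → [14, 30, 32, 47, 84]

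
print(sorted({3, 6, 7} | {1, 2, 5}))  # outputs [1, 2, 3, 5, 6, 7]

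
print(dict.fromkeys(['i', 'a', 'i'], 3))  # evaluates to {'i': 3, 'a': 3}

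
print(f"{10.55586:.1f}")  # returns 10.6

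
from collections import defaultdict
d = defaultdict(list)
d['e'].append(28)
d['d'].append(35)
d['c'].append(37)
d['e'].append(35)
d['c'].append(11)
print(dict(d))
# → {'e': [28, 35], 'd': [35], 'c': [37, 11]}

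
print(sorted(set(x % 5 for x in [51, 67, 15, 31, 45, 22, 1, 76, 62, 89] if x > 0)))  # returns [0, 1, 2, 4]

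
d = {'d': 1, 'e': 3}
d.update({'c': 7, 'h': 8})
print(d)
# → {'d': 1, 'e': 3, 'c': 7, 'h': 8}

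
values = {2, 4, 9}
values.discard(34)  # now {2, 4, 9}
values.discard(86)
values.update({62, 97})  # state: {2, 4, 9, 62, 97}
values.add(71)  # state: {2, 4, 9, 62, 71, 97}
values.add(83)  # {2, 4, 9, 62, 71, 83, 97}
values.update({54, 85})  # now {2, 4, 9, 54, 62, 71, 83, 85, 97}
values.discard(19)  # {2, 4, 9, 54, 62, 71, 83, 85, 97}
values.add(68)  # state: {2, 4, 9, 54, 62, 68, 71, 83, 85, 97}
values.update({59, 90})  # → {2, 4, 9, 54, 59, 62, 68, 71, 83, 85, 90, 97}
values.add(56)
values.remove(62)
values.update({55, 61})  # {2, 4, 9, 54, 55, 56, 59, 61, 68, 71, 83, 85, 90, 97}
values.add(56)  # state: {2, 4, 9, 54, 55, 56, 59, 61, 68, 71, 83, 85, 90, 97}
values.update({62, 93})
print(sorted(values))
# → [2, 4, 9, 54, 55, 56, 59, 61, 62, 68, 71, 83, 85, 90, 93, 97]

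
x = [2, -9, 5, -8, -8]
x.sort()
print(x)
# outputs [-9, -8, -8, 2, 5]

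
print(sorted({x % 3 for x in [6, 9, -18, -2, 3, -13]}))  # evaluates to [0, 1, 2]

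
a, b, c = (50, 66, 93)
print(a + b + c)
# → 209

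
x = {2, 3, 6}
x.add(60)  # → {2, 3, 6, 60}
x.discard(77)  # {2, 3, 6, 60}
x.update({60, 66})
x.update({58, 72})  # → {2, 3, 6, 58, 60, 66, 72}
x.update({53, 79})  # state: {2, 3, 6, 53, 58, 60, 66, 72, 79}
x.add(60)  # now {2, 3, 6, 53, 58, 60, 66, 72, 79}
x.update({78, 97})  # {2, 3, 6, 53, 58, 60, 66, 72, 78, 79, 97}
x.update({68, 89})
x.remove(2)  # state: {3, 6, 53, 58, 60, 66, 68, 72, 78, 79, 89, 97}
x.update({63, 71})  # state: {3, 6, 53, 58, 60, 63, 66, 68, 71, 72, 78, 79, 89, 97}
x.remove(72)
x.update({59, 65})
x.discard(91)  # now {3, 6, 53, 58, 59, 60, 63, 65, 66, 68, 71, 78, 79, 89, 97}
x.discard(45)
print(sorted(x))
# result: [3, 6, 53, 58, 59, 60, 63, 65, 66, 68, 71, 78, 79, 89, 97]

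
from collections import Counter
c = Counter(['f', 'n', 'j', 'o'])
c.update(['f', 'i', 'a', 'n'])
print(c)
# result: Counter({'f': 2, 'n': 2, 'j': 1, 'o': 1, 'i': 1, 'a': 1})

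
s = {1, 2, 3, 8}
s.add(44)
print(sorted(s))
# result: [1, 2, 3, 8, 44]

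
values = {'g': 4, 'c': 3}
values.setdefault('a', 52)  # 52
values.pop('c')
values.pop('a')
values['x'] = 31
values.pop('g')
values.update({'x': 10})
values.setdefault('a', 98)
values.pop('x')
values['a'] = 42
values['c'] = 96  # {'a': 42, 'c': 96}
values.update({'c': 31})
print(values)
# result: {'a': 42, 'c': 31}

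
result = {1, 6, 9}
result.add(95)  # {1, 6, 9, 95}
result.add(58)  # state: {1, 6, 9, 58, 95}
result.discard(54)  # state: {1, 6, 9, 58, 95}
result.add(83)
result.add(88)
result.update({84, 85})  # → {1, 6, 9, 58, 83, 84, 85, 88, 95}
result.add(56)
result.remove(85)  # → {1, 6, 9, 56, 58, 83, 84, 88, 95}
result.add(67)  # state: {1, 6, 9, 56, 58, 67, 83, 84, 88, 95}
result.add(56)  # {1, 6, 9, 56, 58, 67, 83, 84, 88, 95}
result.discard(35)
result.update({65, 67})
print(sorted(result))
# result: [1, 6, 9, 56, 58, 65, 67, 83, 84, 88, 95]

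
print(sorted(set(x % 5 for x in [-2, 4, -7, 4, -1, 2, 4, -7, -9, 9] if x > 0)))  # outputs [2, 4]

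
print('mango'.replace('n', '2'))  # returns ma2go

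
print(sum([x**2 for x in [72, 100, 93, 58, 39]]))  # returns 28718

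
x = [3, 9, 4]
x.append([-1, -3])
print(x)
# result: [3, 9, 4, [-1, -3]]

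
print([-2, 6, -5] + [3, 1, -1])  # [-2, 6, -5, 3, 1, -1]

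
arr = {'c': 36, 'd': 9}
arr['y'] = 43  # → {'c': 36, 'd': 9, 'y': 43}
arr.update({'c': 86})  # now {'c': 86, 'd': 9, 'y': 43}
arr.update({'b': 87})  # {'c': 86, 'd': 9, 'y': 43, 'b': 87}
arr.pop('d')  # 9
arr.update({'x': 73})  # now {'c': 86, 'y': 43, 'b': 87, 'x': 73}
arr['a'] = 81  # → {'c': 86, 'y': 43, 'b': 87, 'x': 73, 'a': 81}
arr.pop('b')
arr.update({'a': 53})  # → {'c': 86, 'y': 43, 'x': 73, 'a': 53}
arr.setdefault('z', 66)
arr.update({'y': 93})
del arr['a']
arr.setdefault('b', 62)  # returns 62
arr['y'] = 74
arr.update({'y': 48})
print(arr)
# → {'c': 86, 'y': 48, 'x': 73, 'z': 66, 'b': 62}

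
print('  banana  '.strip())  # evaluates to banana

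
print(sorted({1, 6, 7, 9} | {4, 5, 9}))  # [1, 4, 5, 6, 7, 9]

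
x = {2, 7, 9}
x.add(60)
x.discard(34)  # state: {2, 7, 9, 60}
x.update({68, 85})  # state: {2, 7, 9, 60, 68, 85}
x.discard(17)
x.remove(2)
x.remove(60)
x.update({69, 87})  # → {7, 9, 68, 69, 85, 87}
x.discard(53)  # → {7, 9, 68, 69, 85, 87}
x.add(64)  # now {7, 9, 64, 68, 69, 85, 87}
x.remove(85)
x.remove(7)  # {9, 64, 68, 69, 87}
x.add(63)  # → {9, 63, 64, 68, 69, 87}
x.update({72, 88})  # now {9, 63, 64, 68, 69, 72, 87, 88}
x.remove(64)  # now {9, 63, 68, 69, 72, 87, 88}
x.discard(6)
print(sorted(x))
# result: [9, 63, 68, 69, 72, 87, 88]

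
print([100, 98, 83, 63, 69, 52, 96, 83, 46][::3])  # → [100, 63, 96]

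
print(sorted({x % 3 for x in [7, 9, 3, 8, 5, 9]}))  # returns [0, 1, 2]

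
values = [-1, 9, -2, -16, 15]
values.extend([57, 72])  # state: [-1, 9, -2, -16, 15, 57, 72]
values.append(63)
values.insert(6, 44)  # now [-1, 9, -2, -16, 15, 57, 44, 72, 63]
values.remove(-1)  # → [9, -2, -16, 15, 57, 44, 72, 63]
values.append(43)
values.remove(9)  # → [-2, -16, 15, 57, 44, 72, 63, 43]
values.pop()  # 43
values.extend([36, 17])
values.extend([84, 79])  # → [-2, -16, 15, 57, 44, 72, 63, 36, 17, 84, 79]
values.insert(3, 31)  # [-2, -16, 15, 31, 57, 44, 72, 63, 36, 17, 84, 79]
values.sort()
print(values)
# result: [-16, -2, 15, 17, 31, 36, 44, 57, 63, 72, 79, 84]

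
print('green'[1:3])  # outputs re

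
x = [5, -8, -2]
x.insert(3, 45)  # [5, -8, -2, 45]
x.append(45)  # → [5, -8, -2, 45, 45]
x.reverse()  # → [45, 45, -2, -8, 5]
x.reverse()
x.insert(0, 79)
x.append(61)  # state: [79, 5, -8, -2, 45, 45, 61]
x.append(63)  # [79, 5, -8, -2, 45, 45, 61, 63]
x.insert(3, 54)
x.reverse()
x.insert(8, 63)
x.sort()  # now [-8, -2, 5, 45, 45, 54, 61, 63, 63, 79]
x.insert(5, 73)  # [-8, -2, 5, 45, 45, 73, 54, 61, 63, 63, 79]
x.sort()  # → [-8, -2, 5, 45, 45, 54, 61, 63, 63, 73, 79]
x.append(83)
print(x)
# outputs [-8, -2, 5, 45, 45, 54, 61, 63, 63, 73, 79, 83]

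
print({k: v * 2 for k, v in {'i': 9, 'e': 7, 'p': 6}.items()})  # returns {'i': 18, 'e': 14, 'p': 12}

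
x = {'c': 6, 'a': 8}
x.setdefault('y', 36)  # 36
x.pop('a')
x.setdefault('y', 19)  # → 36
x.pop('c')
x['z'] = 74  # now {'y': 36, 'z': 74}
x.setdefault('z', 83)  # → 74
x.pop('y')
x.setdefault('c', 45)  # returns 45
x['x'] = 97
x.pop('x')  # 97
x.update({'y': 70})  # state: {'z': 74, 'c': 45, 'y': 70}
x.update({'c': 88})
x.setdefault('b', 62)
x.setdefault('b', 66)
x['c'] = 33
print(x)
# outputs {'z': 74, 'c': 33, 'y': 70, 'b': 62}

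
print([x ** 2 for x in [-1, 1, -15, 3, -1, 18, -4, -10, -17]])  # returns [1, 1, 225, 9, 1, 324, 16, 100, 289]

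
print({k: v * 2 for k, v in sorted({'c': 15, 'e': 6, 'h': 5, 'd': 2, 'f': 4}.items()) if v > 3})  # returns {'c': 30, 'e': 12, 'f': 8, 'h': 10}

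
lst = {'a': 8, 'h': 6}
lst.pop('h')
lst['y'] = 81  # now {'a': 8, 'y': 81}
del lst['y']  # {'a': 8}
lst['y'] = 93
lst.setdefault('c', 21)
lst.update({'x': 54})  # {'a': 8, 'y': 93, 'c': 21, 'x': 54}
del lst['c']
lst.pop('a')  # 8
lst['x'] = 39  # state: {'y': 93, 'x': 39}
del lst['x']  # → {'y': 93}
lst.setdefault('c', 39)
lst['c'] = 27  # {'y': 93, 'c': 27}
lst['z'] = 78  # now {'y': 93, 'c': 27, 'z': 78}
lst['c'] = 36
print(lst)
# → {'y': 93, 'c': 36, 'z': 78}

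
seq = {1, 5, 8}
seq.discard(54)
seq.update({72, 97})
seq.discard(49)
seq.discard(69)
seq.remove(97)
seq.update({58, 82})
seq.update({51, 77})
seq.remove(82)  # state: {1, 5, 8, 51, 58, 72, 77}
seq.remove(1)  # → {5, 8, 51, 58, 72, 77}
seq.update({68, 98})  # {5, 8, 51, 58, 68, 72, 77, 98}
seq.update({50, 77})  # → {5, 8, 50, 51, 58, 68, 72, 77, 98}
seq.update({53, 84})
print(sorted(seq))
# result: [5, 8, 50, 51, 53, 58, 68, 72, 77, 84, 98]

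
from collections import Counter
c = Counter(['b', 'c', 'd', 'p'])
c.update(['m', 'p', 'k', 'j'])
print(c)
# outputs Counter({'p': 2, 'b': 1, 'c': 1, 'd': 1, 'm': 1, 'k': 1, 'j': 1})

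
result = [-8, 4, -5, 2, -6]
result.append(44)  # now [-8, 4, -5, 2, -6, 44]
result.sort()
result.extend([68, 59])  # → [-8, -6, -5, 2, 4, 44, 68, 59]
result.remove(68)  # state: [-8, -6, -5, 2, 4, 44, 59]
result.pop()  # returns 59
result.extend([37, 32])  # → [-8, -6, -5, 2, 4, 44, 37, 32]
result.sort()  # [-8, -6, -5, 2, 4, 32, 37, 44]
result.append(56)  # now [-8, -6, -5, 2, 4, 32, 37, 44, 56]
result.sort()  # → [-8, -6, -5, 2, 4, 32, 37, 44, 56]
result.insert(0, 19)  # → [19, -8, -6, -5, 2, 4, 32, 37, 44, 56]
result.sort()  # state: [-8, -6, -5, 2, 4, 19, 32, 37, 44, 56]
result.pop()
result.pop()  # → 44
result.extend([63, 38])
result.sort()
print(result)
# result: [-8, -6, -5, 2, 4, 19, 32, 37, 38, 63]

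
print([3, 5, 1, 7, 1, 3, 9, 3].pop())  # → 3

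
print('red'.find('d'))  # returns 2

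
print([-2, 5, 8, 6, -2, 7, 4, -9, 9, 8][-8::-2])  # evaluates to [8, -2]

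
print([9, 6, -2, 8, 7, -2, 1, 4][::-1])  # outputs [4, 1, -2, 7, 8, -2, 6, 9]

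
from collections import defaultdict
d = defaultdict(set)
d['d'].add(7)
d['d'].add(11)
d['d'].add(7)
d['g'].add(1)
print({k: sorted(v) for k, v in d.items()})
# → {'d': [7, 11], 'g': [1]}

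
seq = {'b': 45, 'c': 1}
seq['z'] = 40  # {'b': 45, 'c': 1, 'z': 40}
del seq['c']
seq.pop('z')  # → 40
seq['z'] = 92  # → {'b': 45, 'z': 92}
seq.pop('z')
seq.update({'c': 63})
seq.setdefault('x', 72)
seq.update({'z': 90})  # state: {'b': 45, 'c': 63, 'x': 72, 'z': 90}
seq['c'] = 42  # {'b': 45, 'c': 42, 'x': 72, 'z': 90}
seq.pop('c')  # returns 42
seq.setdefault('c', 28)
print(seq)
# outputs {'b': 45, 'x': 72, 'z': 90, 'c': 28}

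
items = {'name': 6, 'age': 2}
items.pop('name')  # 6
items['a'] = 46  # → {'age': 2, 'a': 46}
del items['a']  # {'age': 2}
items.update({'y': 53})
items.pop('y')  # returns 53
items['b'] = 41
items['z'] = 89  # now {'age': 2, 'b': 41, 'z': 89}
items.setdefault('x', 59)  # 59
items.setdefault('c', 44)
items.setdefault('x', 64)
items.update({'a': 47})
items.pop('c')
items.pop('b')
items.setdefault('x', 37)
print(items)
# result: {'age': 2, 'z': 89, 'x': 59, 'a': 47}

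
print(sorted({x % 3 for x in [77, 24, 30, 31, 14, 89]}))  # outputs [0, 1, 2]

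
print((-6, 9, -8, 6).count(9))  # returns 1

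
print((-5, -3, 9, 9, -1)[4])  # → -1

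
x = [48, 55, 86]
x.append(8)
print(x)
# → [48, 55, 86, 8]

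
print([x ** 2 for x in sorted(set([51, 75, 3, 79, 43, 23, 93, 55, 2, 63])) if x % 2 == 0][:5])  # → [4]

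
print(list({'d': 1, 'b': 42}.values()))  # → [1, 42]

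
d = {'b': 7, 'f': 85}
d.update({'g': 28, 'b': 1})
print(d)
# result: {'b': 1, 'f': 85, 'g': 28}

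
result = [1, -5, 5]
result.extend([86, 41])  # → [1, -5, 5, 86, 41]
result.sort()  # [-5, 1, 5, 41, 86]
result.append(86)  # [-5, 1, 5, 41, 86, 86]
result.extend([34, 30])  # [-5, 1, 5, 41, 86, 86, 34, 30]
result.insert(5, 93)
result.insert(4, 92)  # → [-5, 1, 5, 41, 92, 86, 93, 86, 34, 30]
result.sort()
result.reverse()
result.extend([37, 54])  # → [93, 92, 86, 86, 41, 34, 30, 5, 1, -5, 37, 54]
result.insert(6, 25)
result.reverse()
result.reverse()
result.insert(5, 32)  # [93, 92, 86, 86, 41, 32, 34, 25, 30, 5, 1, -5, 37, 54]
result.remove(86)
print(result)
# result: [93, 92, 86, 41, 32, 34, 25, 30, 5, 1, -5, 37, 54]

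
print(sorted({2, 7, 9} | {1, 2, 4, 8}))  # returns [1, 2, 4, 7, 8, 9]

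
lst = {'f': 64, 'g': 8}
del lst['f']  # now {'g': 8}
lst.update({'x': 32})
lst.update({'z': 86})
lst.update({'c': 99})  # {'g': 8, 'x': 32, 'z': 86, 'c': 99}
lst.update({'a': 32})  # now {'g': 8, 'x': 32, 'z': 86, 'c': 99, 'a': 32}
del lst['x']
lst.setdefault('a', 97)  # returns 32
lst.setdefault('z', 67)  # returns 86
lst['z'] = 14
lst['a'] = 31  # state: {'g': 8, 'z': 14, 'c': 99, 'a': 31}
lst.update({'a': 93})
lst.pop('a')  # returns 93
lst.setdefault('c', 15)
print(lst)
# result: {'g': 8, 'z': 14, 'c': 99}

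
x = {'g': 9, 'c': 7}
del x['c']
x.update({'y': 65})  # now {'g': 9, 'y': 65}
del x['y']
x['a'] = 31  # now {'g': 9, 'a': 31}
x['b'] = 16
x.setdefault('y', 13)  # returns 13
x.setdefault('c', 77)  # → 77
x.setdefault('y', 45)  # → 13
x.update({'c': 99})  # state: {'g': 9, 'a': 31, 'b': 16, 'y': 13, 'c': 99}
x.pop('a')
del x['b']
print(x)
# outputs {'g': 9, 'y': 13, 'c': 99}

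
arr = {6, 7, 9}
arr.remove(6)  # {7, 9}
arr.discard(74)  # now {7, 9}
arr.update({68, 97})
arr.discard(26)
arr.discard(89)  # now {7, 9, 68, 97}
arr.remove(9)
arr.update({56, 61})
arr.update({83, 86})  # {7, 56, 61, 68, 83, 86, 97}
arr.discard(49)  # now {7, 56, 61, 68, 83, 86, 97}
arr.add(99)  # {7, 56, 61, 68, 83, 86, 97, 99}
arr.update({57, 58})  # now {7, 56, 57, 58, 61, 68, 83, 86, 97, 99}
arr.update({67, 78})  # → {7, 56, 57, 58, 61, 67, 68, 78, 83, 86, 97, 99}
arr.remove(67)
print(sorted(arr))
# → [7, 56, 57, 58, 61, 68, 78, 83, 86, 97, 99]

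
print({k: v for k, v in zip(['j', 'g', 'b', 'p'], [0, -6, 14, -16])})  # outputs {'j': 0, 'g': -6, 'b': 14, 'p': -16}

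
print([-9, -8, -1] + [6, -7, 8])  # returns [-9, -8, -1, 6, -7, 8]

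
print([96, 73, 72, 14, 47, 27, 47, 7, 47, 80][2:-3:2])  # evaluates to [72, 47, 47]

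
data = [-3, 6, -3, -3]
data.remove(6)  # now [-3, -3, -3]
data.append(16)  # [-3, -3, -3, 16]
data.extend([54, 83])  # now [-3, -3, -3, 16, 54, 83]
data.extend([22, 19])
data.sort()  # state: [-3, -3, -3, 16, 19, 22, 54, 83]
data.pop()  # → 83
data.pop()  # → 54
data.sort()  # [-3, -3, -3, 16, 19, 22]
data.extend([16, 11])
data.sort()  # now [-3, -3, -3, 11, 16, 16, 19, 22]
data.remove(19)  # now [-3, -3, -3, 11, 16, 16, 22]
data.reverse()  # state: [22, 16, 16, 11, -3, -3, -3]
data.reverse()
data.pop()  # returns 22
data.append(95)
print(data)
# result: [-3, -3, -3, 11, 16, 16, 95]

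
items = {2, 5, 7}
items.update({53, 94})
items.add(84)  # {2, 5, 7, 53, 84, 94}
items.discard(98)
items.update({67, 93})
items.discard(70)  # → {2, 5, 7, 53, 67, 84, 93, 94}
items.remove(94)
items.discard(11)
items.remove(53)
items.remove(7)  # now {2, 5, 67, 84, 93}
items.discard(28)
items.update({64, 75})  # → {2, 5, 64, 67, 75, 84, 93}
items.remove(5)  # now {2, 64, 67, 75, 84, 93}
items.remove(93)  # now {2, 64, 67, 75, 84}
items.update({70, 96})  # {2, 64, 67, 70, 75, 84, 96}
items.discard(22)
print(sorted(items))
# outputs [2, 64, 67, 70, 75, 84, 96]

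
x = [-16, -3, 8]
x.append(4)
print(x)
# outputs [-16, -3, 8, 4]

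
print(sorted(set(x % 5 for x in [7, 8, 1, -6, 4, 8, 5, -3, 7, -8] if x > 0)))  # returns [0, 1, 2, 3, 4]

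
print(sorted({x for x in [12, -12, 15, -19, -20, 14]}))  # [-20, -19, -12, 12, 14, 15]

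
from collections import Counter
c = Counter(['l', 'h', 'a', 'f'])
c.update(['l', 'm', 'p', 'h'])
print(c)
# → Counter({'l': 2, 'h': 2, 'a': 1, 'f': 1, 'm': 1, 'p': 1})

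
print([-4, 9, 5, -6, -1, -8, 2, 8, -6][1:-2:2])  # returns [9, -6, -8]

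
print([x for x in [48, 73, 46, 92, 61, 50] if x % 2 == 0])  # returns [48, 46, 92, 50]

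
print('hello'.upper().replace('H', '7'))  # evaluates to 7ELLO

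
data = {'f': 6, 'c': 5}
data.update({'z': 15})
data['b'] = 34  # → {'f': 6, 'c': 5, 'z': 15, 'b': 34}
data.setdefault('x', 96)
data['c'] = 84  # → {'f': 6, 'c': 84, 'z': 15, 'b': 34, 'x': 96}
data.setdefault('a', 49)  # 49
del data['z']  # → {'f': 6, 'c': 84, 'b': 34, 'x': 96, 'a': 49}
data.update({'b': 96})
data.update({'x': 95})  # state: {'f': 6, 'c': 84, 'b': 96, 'x': 95, 'a': 49}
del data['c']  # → {'f': 6, 'b': 96, 'x': 95, 'a': 49}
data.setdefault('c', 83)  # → 83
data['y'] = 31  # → {'f': 6, 'b': 96, 'x': 95, 'a': 49, 'c': 83, 'y': 31}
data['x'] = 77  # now {'f': 6, 'b': 96, 'x': 77, 'a': 49, 'c': 83, 'y': 31}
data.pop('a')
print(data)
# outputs {'f': 6, 'b': 96, 'x': 77, 'c': 83, 'y': 31}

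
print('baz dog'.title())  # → Baz Dog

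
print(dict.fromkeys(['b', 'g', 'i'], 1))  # {'b': 1, 'g': 1, 'i': 1}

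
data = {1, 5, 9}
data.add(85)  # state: {1, 5, 9, 85}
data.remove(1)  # {5, 9, 85}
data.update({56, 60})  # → {5, 9, 56, 60, 85}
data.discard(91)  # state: {5, 9, 56, 60, 85}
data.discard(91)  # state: {5, 9, 56, 60, 85}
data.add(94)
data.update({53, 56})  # {5, 9, 53, 56, 60, 85, 94}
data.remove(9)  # {5, 53, 56, 60, 85, 94}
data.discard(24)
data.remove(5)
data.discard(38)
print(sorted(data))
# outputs [53, 56, 60, 85, 94]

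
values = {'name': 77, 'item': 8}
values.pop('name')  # 77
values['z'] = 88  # {'item': 8, 'z': 88}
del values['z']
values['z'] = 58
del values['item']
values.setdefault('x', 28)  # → 28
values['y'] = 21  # {'z': 58, 'x': 28, 'y': 21}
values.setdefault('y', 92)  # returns 21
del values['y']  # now {'z': 58, 'x': 28}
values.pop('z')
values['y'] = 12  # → {'x': 28, 'y': 12}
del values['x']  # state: {'y': 12}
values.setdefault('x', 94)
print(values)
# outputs {'y': 12, 'x': 94}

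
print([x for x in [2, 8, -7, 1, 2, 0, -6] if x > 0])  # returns [2, 8, 1, 2]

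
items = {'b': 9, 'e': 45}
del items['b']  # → {'e': 45}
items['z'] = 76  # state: {'e': 45, 'z': 76}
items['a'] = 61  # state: {'e': 45, 'z': 76, 'a': 61}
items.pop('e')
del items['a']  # {'z': 76}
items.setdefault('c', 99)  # 99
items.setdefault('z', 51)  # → 76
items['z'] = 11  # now {'z': 11, 'c': 99}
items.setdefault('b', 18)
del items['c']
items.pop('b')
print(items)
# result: {'z': 11}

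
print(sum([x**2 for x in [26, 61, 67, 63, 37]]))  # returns 14224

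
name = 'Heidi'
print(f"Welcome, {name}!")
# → Welcome, Heidi!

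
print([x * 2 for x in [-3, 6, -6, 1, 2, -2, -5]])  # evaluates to [-6, 12, -12, 2, 4, -4, -10]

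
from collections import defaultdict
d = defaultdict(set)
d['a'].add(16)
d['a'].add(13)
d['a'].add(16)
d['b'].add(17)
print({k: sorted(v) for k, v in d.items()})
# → {'a': [13, 16], 'b': [17]}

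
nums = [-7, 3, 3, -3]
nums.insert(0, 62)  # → [62, -7, 3, 3, -3]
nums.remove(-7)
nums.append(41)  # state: [62, 3, 3, -3, 41]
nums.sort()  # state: [-3, 3, 3, 41, 62]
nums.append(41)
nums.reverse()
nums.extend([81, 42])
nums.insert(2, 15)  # [41, 62, 15, 41, 3, 3, -3, 81, 42]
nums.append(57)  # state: [41, 62, 15, 41, 3, 3, -3, 81, 42, 57]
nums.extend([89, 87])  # [41, 62, 15, 41, 3, 3, -3, 81, 42, 57, 89, 87]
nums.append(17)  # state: [41, 62, 15, 41, 3, 3, -3, 81, 42, 57, 89, 87, 17]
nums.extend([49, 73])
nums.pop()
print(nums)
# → [41, 62, 15, 41, 3, 3, -3, 81, 42, 57, 89, 87, 17, 49]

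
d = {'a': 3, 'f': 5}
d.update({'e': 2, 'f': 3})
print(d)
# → {'a': 3, 'f': 3, 'e': 2}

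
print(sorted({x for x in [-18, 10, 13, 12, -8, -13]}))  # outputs [-18, -13, -8, 10, 12, 13]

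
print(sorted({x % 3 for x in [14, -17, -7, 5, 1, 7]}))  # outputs [1, 2]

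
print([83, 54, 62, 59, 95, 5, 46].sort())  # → None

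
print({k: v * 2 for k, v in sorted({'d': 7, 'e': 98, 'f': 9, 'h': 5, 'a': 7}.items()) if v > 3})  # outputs {'a': 14, 'd': 14, 'e': 196, 'f': 18, 'h': 10}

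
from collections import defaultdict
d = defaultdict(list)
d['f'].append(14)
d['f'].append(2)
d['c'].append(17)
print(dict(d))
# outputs {'f': [14, 2], 'c': [17]}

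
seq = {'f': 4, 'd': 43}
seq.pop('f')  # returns 4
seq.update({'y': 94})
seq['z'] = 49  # {'d': 43, 'y': 94, 'z': 49}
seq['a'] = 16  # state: {'d': 43, 'y': 94, 'z': 49, 'a': 16}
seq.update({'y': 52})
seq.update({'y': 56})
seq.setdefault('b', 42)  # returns 42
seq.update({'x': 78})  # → {'d': 43, 'y': 56, 'z': 49, 'a': 16, 'b': 42, 'x': 78}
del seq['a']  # {'d': 43, 'y': 56, 'z': 49, 'b': 42, 'x': 78}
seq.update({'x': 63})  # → {'d': 43, 'y': 56, 'z': 49, 'b': 42, 'x': 63}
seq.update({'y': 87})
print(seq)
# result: {'d': 43, 'y': 87, 'z': 49, 'b': 42, 'x': 63}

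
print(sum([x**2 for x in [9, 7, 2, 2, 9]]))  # 219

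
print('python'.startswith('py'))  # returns True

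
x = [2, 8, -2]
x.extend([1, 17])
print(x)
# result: [2, 8, -2, 1, 17]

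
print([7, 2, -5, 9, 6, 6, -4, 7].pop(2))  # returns -5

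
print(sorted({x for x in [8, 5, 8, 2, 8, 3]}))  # [2, 3, 5, 8]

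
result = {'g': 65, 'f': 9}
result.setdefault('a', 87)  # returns 87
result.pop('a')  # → 87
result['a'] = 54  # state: {'g': 65, 'f': 9, 'a': 54}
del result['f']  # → {'g': 65, 'a': 54}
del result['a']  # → {'g': 65}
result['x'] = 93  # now {'g': 65, 'x': 93}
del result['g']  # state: {'x': 93}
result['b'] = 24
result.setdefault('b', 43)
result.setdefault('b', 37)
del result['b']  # {'x': 93}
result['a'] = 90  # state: {'x': 93, 'a': 90}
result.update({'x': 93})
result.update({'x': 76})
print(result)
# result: {'x': 76, 'a': 90}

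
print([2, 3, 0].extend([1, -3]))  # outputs None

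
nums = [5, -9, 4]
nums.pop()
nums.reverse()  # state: [-9, 5]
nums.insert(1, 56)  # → [-9, 56, 5]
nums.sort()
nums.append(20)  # [-9, 5, 56, 20]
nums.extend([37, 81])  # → [-9, 5, 56, 20, 37, 81]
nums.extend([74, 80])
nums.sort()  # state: [-9, 5, 20, 37, 56, 74, 80, 81]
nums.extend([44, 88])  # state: [-9, 5, 20, 37, 56, 74, 80, 81, 44, 88]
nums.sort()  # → [-9, 5, 20, 37, 44, 56, 74, 80, 81, 88]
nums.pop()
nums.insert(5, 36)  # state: [-9, 5, 20, 37, 44, 36, 56, 74, 80, 81]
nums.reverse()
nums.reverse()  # [-9, 5, 20, 37, 44, 36, 56, 74, 80, 81]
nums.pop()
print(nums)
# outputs [-9, 5, 20, 37, 44, 36, 56, 74, 80]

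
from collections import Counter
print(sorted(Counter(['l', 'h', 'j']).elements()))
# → ['h', 'j', 'l']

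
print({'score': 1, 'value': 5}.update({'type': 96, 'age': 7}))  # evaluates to None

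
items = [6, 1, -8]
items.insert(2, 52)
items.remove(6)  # [1, 52, -8]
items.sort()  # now [-8, 1, 52]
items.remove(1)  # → [-8, 52]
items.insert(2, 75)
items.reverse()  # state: [75, 52, -8]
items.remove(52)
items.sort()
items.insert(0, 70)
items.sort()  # [-8, 70, 75]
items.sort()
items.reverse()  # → [75, 70, -8]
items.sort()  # [-8, 70, 75]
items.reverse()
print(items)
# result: [75, 70, -8]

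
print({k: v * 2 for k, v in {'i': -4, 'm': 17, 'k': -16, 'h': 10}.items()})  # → {'i': -8, 'm': 34, 'k': -32, 'h': 20}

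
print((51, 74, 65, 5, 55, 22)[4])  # 55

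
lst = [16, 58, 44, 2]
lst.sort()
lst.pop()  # 58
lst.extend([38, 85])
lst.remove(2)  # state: [16, 44, 38, 85]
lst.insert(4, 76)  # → [16, 44, 38, 85, 76]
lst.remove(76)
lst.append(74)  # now [16, 44, 38, 85, 74]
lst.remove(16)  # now [44, 38, 85, 74]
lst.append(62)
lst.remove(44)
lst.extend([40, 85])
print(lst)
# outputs [38, 85, 74, 62, 40, 85]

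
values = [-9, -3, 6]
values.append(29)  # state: [-9, -3, 6, 29]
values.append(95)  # [-9, -3, 6, 29, 95]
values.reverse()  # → [95, 29, 6, -3, -9]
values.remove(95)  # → [29, 6, -3, -9]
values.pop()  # -9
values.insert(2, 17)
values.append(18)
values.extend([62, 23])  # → [29, 6, 17, -3, 18, 62, 23]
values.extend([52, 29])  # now [29, 6, 17, -3, 18, 62, 23, 52, 29]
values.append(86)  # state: [29, 6, 17, -3, 18, 62, 23, 52, 29, 86]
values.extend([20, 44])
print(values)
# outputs [29, 6, 17, -3, 18, 62, 23, 52, 29, 86, 20, 44]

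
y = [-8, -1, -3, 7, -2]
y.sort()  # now [-8, -3, -2, -1, 7]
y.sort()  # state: [-8, -3, -2, -1, 7]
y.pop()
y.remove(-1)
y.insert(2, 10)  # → [-8, -3, 10, -2]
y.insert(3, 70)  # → [-8, -3, 10, 70, -2]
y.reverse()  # [-2, 70, 10, -3, -8]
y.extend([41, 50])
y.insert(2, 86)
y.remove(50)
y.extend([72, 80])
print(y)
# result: [-2, 70, 86, 10, -3, -8, 41, 72, 80]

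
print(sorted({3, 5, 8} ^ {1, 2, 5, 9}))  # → [1, 2, 3, 8, 9]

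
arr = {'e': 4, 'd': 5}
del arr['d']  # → {'e': 4}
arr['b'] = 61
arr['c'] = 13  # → {'e': 4, 'b': 61, 'c': 13}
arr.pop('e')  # 4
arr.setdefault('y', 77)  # 77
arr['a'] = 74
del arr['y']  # {'b': 61, 'c': 13, 'a': 74}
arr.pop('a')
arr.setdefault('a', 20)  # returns 20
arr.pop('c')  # 13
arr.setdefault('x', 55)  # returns 55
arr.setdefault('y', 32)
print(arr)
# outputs {'b': 61, 'a': 20, 'x': 55, 'y': 32}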